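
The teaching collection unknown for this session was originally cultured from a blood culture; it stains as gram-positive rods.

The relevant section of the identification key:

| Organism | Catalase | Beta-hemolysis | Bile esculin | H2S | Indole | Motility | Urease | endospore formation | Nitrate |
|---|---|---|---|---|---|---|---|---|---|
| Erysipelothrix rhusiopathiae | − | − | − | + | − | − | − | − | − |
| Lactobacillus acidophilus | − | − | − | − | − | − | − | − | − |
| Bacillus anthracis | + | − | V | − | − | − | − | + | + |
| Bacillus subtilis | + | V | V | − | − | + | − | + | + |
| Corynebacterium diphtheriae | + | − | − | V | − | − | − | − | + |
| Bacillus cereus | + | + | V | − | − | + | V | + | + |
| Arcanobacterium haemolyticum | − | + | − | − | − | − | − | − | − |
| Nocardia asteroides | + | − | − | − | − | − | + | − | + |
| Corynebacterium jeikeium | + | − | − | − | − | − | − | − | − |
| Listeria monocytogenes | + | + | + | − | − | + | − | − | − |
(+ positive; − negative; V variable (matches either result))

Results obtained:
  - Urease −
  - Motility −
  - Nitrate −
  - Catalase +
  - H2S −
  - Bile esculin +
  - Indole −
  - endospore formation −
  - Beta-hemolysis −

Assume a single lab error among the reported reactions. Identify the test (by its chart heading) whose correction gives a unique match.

As reported, no row in the chart matches all 9 reactions.
Reversing H2S → still no organism matches.
Reversing endospore formation → still no organism matches.
Reversing Nitrate → still no organism matches.
Reversing Motility → still no organism matches.
Reversing Bile esculin (to −) → unique match: Corynebacterium jeikeium.
Reversing Indole → still no organism matches.
Reversing Catalase → still no organism matches.
Reversing Beta-hemolysis → still no organism matches.
Reversing Urease → still no organism matches.

Bile esculin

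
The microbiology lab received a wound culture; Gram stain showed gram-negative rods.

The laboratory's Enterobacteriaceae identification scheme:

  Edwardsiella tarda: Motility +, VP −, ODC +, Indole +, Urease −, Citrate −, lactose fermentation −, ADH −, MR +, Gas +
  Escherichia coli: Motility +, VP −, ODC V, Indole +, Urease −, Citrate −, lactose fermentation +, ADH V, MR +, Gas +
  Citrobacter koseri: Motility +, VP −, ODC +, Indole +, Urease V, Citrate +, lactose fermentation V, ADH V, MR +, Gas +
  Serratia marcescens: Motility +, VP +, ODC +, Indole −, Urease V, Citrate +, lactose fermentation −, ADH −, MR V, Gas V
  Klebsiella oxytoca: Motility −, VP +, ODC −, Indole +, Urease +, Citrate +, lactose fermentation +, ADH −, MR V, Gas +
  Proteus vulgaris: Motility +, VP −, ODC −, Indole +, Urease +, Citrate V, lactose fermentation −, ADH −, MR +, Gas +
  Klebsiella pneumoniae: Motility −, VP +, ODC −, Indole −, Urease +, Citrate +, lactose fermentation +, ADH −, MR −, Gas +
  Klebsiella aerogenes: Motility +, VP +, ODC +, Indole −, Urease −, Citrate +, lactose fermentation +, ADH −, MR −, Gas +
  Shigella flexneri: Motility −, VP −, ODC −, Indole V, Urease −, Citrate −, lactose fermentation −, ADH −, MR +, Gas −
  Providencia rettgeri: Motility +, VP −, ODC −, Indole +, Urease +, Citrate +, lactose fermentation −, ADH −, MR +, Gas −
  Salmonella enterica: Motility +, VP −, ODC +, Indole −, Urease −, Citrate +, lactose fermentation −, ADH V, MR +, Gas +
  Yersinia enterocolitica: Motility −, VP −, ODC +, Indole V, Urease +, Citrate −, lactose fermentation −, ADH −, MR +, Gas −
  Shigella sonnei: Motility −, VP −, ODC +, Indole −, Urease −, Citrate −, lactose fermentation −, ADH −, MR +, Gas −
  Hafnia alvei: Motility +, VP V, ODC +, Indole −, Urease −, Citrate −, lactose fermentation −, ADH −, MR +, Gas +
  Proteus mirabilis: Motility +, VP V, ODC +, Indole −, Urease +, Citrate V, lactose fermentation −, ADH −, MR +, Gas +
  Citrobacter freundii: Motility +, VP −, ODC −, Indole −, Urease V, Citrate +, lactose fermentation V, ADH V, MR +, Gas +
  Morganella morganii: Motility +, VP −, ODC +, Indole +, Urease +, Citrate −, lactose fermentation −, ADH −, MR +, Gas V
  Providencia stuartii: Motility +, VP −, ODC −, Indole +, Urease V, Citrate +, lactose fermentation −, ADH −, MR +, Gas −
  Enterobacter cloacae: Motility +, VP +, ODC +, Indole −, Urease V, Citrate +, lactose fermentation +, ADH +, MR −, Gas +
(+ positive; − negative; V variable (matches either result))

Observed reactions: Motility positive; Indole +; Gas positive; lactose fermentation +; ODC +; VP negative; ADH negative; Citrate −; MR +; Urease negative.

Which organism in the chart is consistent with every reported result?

Escherichia coli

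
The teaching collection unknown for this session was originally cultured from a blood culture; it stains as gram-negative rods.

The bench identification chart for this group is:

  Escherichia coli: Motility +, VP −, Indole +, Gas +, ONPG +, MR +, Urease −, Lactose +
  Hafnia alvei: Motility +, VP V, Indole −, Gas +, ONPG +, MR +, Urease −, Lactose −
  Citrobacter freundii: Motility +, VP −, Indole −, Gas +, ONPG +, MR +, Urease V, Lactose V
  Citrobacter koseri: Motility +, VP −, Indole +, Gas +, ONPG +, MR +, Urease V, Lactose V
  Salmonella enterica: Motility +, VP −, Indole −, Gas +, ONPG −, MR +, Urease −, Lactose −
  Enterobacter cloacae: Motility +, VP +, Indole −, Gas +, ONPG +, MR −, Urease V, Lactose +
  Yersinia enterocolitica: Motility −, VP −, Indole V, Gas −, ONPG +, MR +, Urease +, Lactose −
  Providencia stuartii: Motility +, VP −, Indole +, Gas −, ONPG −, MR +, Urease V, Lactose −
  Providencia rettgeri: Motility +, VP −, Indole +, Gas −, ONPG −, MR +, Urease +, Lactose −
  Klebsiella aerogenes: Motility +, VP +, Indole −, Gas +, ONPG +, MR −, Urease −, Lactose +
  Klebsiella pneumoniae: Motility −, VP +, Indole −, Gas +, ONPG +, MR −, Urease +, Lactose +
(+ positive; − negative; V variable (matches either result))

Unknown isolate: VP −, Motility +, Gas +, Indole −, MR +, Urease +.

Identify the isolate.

Citrobacter freundii

MR +: excludes Enterobacter cloacae, Klebsiella aerogenes, Klebsiella pneumoniae — 8 left.
Gas +: excludes Yersinia enterocolitica, Providencia stuartii, Providencia rettgeri — 5 left.
VP −: all 5 remaining candidates are consistent.
Motility +: all 5 remaining candidates are consistent.
Indole −: excludes Escherichia coli, Citrobacter koseri — 3 left.
Urease +: excludes Hafnia alvei, Salmonella enterica — 1 left.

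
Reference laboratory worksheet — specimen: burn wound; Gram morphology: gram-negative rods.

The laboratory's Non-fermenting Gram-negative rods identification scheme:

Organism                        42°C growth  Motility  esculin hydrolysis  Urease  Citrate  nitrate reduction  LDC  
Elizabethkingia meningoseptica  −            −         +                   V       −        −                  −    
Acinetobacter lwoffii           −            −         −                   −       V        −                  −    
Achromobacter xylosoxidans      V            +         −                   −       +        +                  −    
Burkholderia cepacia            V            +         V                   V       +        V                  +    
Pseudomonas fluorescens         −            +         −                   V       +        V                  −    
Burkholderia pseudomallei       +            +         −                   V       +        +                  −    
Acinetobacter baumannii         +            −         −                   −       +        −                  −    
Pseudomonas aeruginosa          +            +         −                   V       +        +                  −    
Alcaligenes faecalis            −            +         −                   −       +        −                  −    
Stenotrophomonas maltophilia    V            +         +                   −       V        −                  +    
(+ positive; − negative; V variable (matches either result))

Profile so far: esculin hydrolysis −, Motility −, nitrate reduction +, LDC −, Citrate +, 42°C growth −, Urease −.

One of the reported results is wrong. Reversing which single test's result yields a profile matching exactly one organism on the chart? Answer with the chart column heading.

As reported, no row in the chart matches all 7 reactions.
Reversing esculin hydrolysis → still no organism matches.
Reversing Citrate → still no organism matches.
Reversing Urease → still no organism matches.
Reversing nitrate reduction (to −) → unique match: Acinetobacter lwoffii.
Reversing LDC → still no organism matches.
Reversing Motility → 2 organisms match (not unique).
Reversing 42°C growth → still no organism matches.

nitrate reduction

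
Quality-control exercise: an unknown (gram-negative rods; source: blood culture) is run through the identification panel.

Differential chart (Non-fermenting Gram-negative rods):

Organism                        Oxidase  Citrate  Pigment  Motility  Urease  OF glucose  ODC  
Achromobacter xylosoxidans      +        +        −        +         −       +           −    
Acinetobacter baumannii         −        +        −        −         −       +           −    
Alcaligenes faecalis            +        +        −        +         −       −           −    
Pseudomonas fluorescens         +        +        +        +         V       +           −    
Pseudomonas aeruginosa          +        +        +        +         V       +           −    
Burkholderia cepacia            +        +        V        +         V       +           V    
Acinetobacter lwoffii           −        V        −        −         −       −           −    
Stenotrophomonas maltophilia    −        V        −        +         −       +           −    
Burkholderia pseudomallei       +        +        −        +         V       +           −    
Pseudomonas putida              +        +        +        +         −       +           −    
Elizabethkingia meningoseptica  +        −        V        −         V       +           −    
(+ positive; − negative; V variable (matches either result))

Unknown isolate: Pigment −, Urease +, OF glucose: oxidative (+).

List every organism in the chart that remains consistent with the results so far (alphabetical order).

Pigment −: excludes Pseudomonas fluorescens, Pseudomonas aeruginosa, Pseudomonas putida — 8 left.
OF glucose +: excludes Alcaligenes faecalis, Acinetobacter lwoffii — 6 left.
Urease +: excludes Achromobacter xylosoxidans, Acinetobacter baumannii, Stenotrophomonas maltophilia — 3 left.

Burkholderia cepacia, Burkholderia pseudomallei, Elizabethkingia meningoseptica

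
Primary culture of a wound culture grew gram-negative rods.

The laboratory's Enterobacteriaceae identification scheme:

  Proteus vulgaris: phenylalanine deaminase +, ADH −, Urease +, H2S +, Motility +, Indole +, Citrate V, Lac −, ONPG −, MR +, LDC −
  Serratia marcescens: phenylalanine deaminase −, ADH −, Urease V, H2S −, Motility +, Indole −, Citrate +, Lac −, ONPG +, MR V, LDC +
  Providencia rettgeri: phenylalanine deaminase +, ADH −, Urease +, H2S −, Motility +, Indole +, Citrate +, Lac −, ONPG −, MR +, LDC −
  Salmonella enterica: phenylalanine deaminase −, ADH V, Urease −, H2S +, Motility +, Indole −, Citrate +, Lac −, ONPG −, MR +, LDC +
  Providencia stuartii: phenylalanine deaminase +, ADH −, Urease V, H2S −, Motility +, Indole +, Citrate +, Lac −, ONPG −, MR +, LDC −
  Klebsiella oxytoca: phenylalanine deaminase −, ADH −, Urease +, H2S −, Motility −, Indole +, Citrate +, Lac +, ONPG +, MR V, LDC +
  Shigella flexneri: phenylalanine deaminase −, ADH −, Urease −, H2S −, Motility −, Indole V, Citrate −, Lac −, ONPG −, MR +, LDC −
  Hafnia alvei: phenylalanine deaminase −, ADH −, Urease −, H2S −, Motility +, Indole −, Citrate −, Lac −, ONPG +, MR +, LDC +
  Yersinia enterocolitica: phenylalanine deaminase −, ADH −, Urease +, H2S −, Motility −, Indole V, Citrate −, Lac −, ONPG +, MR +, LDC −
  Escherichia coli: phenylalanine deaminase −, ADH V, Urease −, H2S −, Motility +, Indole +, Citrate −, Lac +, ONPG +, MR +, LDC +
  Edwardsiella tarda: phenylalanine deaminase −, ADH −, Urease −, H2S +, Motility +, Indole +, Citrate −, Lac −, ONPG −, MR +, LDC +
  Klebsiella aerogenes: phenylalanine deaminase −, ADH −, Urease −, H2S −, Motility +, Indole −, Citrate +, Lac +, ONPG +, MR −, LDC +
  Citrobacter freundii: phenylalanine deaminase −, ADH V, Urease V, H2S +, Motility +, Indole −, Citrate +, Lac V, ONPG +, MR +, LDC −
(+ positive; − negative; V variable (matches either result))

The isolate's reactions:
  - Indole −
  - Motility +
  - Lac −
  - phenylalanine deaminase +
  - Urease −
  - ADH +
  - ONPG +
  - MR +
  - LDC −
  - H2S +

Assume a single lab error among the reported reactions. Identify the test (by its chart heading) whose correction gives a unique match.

As reported, no row in the chart matches all 10 reactions.
Reversing Urease → still no organism matches.
Reversing Motility → still no organism matches.
Reversing H2S → still no organism matches.
Reversing ADH → still no organism matches.
Reversing Indole → still no organism matches.
Reversing ONPG → still no organism matches.
Reversing MR → still no organism matches.
Reversing LDC → still no organism matches.
Reversing phenylalanine deaminase (to −) → unique match: Citrobacter freundii.
Reversing Lac → still no organism matches.

phenylalanine deaminase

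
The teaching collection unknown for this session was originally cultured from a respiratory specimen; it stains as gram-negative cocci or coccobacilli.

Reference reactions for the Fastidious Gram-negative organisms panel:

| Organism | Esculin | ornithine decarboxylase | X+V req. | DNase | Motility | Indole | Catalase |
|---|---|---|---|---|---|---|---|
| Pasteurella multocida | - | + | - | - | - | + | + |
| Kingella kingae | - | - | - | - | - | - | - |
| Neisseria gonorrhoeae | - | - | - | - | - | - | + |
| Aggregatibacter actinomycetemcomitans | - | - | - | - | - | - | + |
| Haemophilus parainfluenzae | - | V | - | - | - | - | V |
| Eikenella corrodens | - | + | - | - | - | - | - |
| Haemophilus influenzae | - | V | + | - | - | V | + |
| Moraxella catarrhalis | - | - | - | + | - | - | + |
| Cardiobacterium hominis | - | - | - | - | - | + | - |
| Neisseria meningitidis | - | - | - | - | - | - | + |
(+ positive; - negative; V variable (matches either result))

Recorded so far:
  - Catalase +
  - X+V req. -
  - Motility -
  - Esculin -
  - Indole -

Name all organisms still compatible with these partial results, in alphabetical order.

Esculin -: all 10 remaining candidates are consistent.
X+V req. -: excludes Haemophilus influenzae — 9 left.
Motility -: all 9 remaining candidates are consistent.
Indole -: excludes Pasteurella multocida, Cardiobacterium hominis — 7 left.
Catalase +: excludes Kingella kingae, Eikenella corrodens — 5 left.

Aggregatibacter actinomycetemcomitans, Haemophilus parainfluenzae, Moraxella catarrhalis, Neisseria gonorrhoeae, Neisseria meningitidis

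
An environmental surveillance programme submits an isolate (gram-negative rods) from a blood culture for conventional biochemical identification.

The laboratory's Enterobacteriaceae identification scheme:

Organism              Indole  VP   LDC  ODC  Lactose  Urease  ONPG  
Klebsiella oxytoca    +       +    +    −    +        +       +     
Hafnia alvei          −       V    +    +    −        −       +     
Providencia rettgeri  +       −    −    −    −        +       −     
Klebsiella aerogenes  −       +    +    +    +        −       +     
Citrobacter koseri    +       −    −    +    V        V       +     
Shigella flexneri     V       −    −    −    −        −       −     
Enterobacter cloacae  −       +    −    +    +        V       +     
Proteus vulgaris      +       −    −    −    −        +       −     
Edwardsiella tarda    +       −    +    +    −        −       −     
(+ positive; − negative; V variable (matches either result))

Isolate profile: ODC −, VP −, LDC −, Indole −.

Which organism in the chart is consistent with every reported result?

Shigella flexneri

LDC −: excludes Klebsiella oxytoca, Hafnia alvei, Klebsiella aerogenes, Edwardsiella tarda — 5 left.
ODC −: excludes Citrobacter koseri, Enterobacter cloacae — 3 left.
Indole −: excludes Providencia rettgeri, Proteus vulgaris — 1 left.
VP −: the one remaining candidate is consistent.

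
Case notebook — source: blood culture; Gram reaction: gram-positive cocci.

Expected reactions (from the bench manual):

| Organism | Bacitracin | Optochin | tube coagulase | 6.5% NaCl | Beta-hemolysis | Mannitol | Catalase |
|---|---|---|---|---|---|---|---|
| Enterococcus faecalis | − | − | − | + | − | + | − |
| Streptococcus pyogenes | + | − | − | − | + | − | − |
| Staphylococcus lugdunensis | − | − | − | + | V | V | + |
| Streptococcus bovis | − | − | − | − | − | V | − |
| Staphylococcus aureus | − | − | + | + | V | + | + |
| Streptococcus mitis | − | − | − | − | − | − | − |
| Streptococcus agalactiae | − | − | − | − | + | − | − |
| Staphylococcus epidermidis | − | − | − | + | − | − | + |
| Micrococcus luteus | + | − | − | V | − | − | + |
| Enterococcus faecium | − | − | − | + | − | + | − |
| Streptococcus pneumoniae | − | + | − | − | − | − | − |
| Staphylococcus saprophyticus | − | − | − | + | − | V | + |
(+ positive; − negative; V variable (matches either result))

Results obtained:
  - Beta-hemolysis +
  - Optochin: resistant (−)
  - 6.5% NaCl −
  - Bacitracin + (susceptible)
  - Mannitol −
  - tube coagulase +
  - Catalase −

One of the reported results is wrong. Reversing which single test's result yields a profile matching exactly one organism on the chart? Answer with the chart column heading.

tube coagulase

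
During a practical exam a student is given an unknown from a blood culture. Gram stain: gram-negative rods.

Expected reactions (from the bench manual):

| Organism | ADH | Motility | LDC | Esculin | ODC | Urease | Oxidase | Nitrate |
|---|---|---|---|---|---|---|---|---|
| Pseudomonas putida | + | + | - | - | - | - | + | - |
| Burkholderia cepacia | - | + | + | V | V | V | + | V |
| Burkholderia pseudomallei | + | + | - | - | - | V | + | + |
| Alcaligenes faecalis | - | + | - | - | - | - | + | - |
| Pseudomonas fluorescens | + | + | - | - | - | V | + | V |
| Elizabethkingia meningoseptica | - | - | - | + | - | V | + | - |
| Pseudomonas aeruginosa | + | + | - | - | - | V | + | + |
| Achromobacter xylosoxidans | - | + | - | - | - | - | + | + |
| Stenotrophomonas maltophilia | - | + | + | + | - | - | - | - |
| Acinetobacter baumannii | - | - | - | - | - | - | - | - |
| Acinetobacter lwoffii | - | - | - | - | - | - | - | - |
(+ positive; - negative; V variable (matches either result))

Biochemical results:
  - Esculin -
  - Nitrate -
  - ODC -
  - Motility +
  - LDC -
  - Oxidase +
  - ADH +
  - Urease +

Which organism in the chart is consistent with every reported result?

Pseudomonas fluorescens

Esculin -: excludes Elizabethkingia meningoseptica, Stenotrophomonas maltophilia — 9 left.
ODC -: all 9 remaining candidates are consistent.
Motility +: excludes Acinetobacter baumannii, Acinetobacter lwoffii — 7 left.
Urease +: excludes Pseudomonas putida, Alcaligenes faecalis, Achromobacter xylosoxidans — 4 left.
LDC -: excludes Burkholderia cepacia — 3 left.
Nitrate -: excludes Burkholderia pseudomallei, Pseudomonas aeruginosa — 1 left.
ADH +: the one remaining candidate is consistent.
Oxidase +: the one remaining candidate is consistent.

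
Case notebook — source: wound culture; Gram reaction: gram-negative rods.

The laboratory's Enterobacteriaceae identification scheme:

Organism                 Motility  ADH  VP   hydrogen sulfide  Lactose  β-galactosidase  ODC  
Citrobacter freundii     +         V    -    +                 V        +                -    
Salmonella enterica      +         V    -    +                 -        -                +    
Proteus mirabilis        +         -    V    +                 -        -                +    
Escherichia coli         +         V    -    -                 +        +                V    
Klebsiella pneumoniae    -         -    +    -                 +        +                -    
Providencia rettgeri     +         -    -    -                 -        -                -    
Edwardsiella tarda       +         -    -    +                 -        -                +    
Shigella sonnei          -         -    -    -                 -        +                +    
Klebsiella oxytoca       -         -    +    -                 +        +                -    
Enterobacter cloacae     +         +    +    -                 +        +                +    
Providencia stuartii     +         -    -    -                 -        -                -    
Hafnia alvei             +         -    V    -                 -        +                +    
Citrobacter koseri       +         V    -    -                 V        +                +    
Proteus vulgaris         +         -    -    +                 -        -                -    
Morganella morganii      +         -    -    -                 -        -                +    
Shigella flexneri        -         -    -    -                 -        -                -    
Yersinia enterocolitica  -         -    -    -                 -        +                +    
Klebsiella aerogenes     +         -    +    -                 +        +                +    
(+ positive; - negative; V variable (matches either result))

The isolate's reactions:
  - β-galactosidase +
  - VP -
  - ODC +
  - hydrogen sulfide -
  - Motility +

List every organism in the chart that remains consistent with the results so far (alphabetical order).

β-galactosidase +: excludes 8 organisms — 10 left.
hydrogen sulfide -: excludes Citrobacter freundii — 9 left.
Motility +: excludes Klebsiella pneumoniae, Shigella sonnei, Klebsiella oxytoca, Yersinia enterocolitica — 5 left.
ODC +: all 5 remaining candidates are consistent.
VP -: excludes Enterobacter cloacae, Klebsiella aerogenes — 3 left.

Citrobacter koseri, Escherichia coli, Hafnia alvei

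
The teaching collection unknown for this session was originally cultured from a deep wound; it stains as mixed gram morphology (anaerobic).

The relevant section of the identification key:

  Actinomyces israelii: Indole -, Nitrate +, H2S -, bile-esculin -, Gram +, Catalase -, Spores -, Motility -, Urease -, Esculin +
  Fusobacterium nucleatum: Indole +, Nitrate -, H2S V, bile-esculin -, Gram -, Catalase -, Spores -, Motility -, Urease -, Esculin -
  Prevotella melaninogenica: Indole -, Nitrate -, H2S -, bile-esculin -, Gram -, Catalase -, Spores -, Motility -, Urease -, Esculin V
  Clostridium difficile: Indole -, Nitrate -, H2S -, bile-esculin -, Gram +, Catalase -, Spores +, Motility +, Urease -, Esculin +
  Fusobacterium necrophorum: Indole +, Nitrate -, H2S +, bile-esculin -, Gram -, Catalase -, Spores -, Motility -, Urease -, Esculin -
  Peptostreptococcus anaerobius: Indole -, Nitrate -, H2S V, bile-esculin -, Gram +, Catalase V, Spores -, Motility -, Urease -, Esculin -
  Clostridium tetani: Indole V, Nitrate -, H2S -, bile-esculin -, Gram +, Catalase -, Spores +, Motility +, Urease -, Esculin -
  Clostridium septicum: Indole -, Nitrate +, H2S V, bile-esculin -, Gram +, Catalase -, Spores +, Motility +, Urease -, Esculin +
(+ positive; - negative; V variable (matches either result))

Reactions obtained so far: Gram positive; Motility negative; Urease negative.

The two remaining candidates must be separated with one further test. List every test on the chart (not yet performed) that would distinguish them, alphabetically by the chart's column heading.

Gram +: excludes Fusobacterium nucleatum, Prevotella melaninogenica, Fusobacterium necrophorum — 5 left.
Motility -: excludes Clostridium difficile, Clostridium tetani, Clostridium septicum — 2 left.
Urease -: all 2 remaining candidates are consistent.
Two candidates remain: Actinomyces israelii and Peptostreptococcus anaerobius.
  Indole: - vs - — same for both, does not separate.
  Nitrate: Actinomyces israelii +, Peptostreptococcus anaerobius - — discriminates.
  H2S: - vs V — variable for at least one, does not separate.
  bile-esculin: - vs - — same for both, does not separate.
  Catalase: - vs V — variable for at least one, does not separate.
  Spores: - vs - — same for both, does not separate.
  Esculin: Actinomyces israelii +, Peptostreptococcus anaerobius - — discriminates.

Esculin, Nitrate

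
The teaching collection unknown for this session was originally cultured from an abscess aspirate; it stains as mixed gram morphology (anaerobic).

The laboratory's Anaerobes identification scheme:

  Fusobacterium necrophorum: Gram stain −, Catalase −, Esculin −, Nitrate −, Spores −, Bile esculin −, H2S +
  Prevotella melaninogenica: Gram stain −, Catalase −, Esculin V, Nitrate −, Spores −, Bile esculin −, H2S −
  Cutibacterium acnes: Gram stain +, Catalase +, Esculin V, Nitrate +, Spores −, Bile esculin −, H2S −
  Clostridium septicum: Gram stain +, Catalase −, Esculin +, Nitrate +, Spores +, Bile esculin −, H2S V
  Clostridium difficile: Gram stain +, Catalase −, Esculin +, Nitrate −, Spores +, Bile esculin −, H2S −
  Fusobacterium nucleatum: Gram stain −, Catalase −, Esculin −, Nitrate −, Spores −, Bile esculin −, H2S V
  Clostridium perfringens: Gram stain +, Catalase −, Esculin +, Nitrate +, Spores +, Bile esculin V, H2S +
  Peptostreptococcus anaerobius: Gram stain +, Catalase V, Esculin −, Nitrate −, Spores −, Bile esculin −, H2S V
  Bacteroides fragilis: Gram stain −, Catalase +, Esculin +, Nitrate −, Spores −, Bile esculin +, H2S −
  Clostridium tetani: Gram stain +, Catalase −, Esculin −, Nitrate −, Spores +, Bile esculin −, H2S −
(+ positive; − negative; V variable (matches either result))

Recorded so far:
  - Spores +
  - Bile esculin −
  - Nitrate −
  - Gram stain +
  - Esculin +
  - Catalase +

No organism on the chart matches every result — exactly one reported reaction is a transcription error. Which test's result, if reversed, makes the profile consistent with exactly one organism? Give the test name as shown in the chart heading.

As reported, no row in the chart matches all 6 reactions.
Reversing Nitrate → still no organism matches.
Reversing Bile esculin → still no organism matches.
Reversing Catalase (to −) → unique match: Clostridium difficile.
Reversing Gram stain → still no organism matches.
Reversing Esculin → still no organism matches.
Reversing Spores → still no organism matches.

Catalase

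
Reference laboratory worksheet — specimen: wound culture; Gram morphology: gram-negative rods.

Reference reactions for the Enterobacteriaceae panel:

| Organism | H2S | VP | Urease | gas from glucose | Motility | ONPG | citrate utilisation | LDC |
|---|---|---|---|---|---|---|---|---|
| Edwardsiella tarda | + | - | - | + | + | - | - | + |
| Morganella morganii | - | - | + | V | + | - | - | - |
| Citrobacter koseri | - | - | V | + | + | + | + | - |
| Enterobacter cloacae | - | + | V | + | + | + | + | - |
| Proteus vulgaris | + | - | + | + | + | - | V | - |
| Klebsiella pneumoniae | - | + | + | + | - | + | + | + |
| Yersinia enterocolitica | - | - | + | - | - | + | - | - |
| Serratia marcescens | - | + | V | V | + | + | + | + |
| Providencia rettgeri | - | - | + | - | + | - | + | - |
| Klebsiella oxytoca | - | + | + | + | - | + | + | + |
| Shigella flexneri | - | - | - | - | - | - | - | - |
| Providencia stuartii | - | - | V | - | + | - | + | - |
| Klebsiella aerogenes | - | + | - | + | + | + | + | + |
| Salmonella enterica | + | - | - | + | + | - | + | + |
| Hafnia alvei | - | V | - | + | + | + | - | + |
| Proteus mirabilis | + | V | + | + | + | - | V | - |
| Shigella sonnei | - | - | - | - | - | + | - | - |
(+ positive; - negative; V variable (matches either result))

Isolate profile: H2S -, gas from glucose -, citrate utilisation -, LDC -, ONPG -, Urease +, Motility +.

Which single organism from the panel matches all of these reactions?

Morganella morganii

Urease +: excludes 6 organisms — 11 left.
citrate utilisation -: excludes 7 organisms — 4 left.
Motility +: excludes Yersinia enterocolitica — 3 left.
ONPG -: all 3 remaining candidates are consistent.
H2S -: excludes Proteus vulgaris, Proteus mirabilis — 1 left.
LDC -: the one remaining candidate is consistent.
gas from glucose -: the one remaining candidate is consistent.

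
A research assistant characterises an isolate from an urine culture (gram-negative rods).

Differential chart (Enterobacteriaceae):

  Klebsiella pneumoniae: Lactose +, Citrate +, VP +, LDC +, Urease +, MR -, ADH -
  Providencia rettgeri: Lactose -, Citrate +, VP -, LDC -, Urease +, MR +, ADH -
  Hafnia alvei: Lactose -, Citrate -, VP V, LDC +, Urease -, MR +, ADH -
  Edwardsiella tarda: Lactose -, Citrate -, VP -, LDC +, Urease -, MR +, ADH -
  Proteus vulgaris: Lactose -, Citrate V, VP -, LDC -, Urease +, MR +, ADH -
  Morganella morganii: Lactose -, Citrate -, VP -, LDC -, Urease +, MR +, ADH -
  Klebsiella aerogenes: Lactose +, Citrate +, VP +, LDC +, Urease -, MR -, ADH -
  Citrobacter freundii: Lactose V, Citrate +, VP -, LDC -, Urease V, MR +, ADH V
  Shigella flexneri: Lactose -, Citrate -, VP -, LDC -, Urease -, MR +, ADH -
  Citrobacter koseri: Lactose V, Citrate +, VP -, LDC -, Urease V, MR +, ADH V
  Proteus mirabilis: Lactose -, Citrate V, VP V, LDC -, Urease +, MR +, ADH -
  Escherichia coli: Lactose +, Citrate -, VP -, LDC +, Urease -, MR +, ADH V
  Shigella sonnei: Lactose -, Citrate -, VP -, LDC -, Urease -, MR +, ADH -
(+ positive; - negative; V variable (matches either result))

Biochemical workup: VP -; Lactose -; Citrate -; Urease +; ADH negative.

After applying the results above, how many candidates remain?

3

Citrate -: excludes 5 organisms — 8 left.
ADH -: all 8 remaining candidates are consistent.
Lactose -: excludes Escherichia coli — 7 left.
VP -: all 7 remaining candidates are consistent.
Urease +: excludes Hafnia alvei, Edwardsiella tarda, Shigella flexneri, Shigella sonnei — 3 left.
Still consistent: Morganella morganii, Proteus mirabilis, Proteus vulgaris.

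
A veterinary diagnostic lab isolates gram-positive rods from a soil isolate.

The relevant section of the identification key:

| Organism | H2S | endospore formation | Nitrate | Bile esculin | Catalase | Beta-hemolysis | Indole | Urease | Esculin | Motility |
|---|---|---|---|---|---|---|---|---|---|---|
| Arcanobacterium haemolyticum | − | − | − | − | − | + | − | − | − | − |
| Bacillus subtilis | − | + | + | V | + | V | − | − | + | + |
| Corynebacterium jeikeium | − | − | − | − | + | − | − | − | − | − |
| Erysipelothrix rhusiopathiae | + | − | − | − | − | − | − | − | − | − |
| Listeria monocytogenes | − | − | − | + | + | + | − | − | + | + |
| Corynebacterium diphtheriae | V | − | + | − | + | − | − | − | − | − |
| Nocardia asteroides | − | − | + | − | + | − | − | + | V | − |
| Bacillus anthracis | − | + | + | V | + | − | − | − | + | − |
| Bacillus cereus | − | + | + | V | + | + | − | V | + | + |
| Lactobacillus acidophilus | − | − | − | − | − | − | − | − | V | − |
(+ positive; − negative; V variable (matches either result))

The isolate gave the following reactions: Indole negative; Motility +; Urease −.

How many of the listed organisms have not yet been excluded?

3

Indole −: all 10 remaining candidates are consistent.
Motility +: excludes 7 organisms — 3 left.
Urease −: all 3 remaining candidates are consistent.
Still consistent: Bacillus cereus, Bacillus subtilis, Listeria monocytogenes.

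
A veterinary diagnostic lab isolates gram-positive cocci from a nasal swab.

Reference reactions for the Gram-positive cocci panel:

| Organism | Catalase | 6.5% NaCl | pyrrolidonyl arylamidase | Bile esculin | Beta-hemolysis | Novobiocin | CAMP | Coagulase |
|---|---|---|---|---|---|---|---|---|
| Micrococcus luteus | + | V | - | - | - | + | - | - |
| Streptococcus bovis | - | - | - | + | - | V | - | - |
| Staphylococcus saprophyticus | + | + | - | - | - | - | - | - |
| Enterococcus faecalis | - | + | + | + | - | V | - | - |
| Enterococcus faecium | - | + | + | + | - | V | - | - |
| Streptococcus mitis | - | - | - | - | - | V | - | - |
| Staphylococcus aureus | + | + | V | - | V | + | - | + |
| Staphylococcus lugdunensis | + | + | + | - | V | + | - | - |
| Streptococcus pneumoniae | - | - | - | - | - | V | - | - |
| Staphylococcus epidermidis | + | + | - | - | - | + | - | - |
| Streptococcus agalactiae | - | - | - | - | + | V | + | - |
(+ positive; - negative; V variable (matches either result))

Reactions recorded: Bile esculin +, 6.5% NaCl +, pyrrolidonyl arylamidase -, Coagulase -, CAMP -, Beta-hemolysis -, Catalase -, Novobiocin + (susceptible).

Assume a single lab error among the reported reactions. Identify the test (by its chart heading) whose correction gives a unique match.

6.5% NaCl

As reported, no row in the chart matches all 8 reactions.
Reversing Bile esculin → still no organism matches.
Reversing Coagulase → still no organism matches.
Reversing Catalase → still no organism matches.
Reversing CAMP → still no organism matches.
Reversing Novobiocin → still no organism matches.
Reversing pyrrolidonyl arylamidase → 2 organisms match (not unique).
Reversing 6.5% NaCl (to -) → unique match: Streptococcus bovis.
Reversing Beta-hemolysis → still no organism matches.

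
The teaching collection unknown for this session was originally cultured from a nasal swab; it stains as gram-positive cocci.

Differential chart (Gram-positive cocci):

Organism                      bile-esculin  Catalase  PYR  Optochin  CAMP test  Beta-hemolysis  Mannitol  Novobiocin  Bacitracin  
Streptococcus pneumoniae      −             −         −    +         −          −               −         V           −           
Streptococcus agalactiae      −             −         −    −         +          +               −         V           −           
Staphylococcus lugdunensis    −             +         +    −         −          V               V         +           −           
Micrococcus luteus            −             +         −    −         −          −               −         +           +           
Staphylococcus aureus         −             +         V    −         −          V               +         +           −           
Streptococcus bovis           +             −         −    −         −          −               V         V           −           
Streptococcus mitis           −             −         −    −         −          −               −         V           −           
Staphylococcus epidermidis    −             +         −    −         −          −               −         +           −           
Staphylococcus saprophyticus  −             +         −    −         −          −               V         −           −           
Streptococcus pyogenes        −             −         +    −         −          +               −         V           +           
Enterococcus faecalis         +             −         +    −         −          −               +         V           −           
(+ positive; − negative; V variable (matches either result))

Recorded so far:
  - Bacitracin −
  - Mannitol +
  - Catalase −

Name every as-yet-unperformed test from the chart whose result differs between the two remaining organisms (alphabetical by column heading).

Mannitol +: excludes 6 organisms — 5 left.
Catalase −: excludes Staphylococcus lugdunensis, Staphylococcus aureus, Staphylococcus saprophyticus — 2 left.
Bacitracin −: all 2 remaining candidates are consistent.
Two candidates remain: Enterococcus faecalis and Streptococcus bovis.
  bile-esculin: + vs + — same for both, does not separate.
  PYR: Enterococcus faecalis +, Streptococcus bovis − — discriminates.
  Optochin: − vs − — same for both, does not separate.
  CAMP test: − vs − — same for both, does not separate.
  Beta-hemolysis: − vs − — same for both, does not separate.
  Novobiocin: V vs V — variable for at least one, does not separate.

PYR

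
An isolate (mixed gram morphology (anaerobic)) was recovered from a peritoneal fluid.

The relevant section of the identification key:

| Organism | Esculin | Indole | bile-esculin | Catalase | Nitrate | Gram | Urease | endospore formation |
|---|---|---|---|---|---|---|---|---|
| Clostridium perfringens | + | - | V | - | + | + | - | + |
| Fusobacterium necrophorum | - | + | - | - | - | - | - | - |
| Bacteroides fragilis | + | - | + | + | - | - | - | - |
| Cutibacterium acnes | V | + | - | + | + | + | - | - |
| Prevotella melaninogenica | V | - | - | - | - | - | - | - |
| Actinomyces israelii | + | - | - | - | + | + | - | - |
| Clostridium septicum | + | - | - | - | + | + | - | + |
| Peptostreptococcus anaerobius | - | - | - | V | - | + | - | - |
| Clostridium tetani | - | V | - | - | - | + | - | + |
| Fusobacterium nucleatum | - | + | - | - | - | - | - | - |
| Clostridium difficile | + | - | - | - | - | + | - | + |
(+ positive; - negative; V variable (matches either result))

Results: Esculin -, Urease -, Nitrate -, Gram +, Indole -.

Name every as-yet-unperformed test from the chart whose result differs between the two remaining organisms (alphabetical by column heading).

endospore formation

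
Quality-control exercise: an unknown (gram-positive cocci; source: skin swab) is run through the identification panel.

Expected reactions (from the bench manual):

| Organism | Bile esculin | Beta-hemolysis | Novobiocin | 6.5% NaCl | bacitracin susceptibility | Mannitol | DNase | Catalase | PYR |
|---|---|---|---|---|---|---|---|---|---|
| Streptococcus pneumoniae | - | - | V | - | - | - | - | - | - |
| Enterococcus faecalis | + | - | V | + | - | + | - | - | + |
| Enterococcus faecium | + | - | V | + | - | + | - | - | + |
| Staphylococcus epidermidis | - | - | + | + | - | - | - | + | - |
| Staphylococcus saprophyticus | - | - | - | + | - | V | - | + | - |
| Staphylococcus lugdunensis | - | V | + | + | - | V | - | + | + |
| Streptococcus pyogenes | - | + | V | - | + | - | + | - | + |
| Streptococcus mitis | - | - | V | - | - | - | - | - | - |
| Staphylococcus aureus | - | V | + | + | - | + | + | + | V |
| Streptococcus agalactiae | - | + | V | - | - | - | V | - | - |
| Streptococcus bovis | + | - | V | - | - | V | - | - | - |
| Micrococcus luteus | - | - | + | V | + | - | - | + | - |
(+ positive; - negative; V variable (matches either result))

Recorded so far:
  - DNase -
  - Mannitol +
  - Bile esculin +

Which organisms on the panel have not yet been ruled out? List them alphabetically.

DNase -: excludes Streptococcus pyogenes, Staphylococcus aureus — 10 left.
Mannitol +: excludes 5 organisms — 5 left.
Bile esculin +: excludes Staphylococcus saprophyticus, Staphylococcus lugdunensis — 3 left.

Enterococcus faecalis, Enterococcus faecium, Streptococcus bovis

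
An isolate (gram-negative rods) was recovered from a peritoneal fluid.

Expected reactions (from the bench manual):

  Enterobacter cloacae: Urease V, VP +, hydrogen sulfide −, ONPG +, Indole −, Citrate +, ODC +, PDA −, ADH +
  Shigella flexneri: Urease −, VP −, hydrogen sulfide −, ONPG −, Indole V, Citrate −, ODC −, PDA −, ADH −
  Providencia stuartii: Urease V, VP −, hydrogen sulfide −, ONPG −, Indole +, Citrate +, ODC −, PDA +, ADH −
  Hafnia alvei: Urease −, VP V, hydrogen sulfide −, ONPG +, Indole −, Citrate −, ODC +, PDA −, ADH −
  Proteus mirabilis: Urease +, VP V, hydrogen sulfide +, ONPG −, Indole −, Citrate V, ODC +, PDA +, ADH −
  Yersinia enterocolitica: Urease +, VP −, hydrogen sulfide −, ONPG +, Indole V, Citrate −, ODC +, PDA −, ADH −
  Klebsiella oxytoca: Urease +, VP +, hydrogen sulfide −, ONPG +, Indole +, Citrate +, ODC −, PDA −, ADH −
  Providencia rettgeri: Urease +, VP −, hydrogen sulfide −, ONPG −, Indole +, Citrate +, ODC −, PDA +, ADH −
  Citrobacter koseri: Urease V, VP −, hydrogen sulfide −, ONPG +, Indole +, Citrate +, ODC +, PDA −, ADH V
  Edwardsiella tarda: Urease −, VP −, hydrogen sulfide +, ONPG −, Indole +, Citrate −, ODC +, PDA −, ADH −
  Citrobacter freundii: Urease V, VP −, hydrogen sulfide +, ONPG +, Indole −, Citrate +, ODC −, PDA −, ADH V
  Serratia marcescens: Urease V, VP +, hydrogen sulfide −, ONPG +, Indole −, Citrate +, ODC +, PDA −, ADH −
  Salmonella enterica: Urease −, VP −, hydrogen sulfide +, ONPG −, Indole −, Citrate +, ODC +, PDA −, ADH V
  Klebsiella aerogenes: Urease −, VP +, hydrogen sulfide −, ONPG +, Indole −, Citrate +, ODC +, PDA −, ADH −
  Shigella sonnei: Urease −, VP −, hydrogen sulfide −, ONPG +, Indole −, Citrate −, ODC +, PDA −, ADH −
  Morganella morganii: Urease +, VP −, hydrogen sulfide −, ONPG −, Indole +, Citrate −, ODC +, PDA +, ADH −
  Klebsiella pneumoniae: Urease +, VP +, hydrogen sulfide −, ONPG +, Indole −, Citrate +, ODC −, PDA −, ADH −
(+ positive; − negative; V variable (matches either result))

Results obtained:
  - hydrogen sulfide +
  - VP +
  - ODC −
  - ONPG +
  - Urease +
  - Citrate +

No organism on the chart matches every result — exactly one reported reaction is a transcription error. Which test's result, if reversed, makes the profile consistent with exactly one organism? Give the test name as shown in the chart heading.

VP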